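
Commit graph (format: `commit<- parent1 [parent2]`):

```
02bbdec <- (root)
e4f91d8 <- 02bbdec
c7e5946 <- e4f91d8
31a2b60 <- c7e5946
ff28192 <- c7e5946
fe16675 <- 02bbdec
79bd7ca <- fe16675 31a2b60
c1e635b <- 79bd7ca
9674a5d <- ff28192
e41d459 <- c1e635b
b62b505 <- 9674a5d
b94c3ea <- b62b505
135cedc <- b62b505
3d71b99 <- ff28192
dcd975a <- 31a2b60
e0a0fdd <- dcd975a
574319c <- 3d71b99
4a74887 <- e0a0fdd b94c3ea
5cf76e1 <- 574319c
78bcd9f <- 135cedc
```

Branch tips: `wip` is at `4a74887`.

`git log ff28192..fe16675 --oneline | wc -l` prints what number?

Reachable from fe16675: {02bbdec, fe16675}.
Reachable from ff28192: {02bbdec, c7e5946, e4f91d8, ff28192}.
In fe16675's history but not ff28192's: {fe16675} — 1 commit.

1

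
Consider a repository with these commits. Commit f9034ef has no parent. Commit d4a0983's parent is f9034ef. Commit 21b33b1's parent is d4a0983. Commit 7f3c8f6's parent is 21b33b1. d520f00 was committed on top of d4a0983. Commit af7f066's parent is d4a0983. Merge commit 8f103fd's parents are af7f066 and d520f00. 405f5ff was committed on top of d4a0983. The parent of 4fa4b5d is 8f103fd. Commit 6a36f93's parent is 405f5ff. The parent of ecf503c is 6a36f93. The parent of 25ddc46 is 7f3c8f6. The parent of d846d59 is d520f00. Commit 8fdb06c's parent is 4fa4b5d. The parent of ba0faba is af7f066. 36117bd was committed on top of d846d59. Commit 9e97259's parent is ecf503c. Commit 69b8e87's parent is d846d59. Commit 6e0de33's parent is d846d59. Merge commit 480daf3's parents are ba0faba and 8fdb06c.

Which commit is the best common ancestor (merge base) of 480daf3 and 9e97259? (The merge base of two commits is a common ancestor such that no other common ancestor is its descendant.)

Ancestors of 480daf3: {480daf3, 4fa4b5d, 8f103fd, 8fdb06c, af7f066, ba0faba, d4a0983, d520f00, f9034ef}.
Ancestors of 9e97259: {405f5ff, 6a36f93, 9e97259, d4a0983, ecf503c, f9034ef}.
Common ancestors: {d4a0983, f9034ef}.
Among these, d4a0983 is not an ancestor of any other common ancestor — it is the merge base.

d4a0983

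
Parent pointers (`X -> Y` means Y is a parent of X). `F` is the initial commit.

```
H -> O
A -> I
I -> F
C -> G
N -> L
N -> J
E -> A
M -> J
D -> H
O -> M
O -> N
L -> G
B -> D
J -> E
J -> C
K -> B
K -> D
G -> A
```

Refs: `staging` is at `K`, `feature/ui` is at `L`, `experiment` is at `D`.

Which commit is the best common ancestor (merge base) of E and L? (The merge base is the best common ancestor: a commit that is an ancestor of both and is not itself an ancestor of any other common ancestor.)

Ancestors of E: {A, E, F, I}.
Ancestors of L: {A, F, G, I, L}.
Common ancestors: {A, F, I}.
Among these, A is not an ancestor of any other common ancestor — it is the merge base.

A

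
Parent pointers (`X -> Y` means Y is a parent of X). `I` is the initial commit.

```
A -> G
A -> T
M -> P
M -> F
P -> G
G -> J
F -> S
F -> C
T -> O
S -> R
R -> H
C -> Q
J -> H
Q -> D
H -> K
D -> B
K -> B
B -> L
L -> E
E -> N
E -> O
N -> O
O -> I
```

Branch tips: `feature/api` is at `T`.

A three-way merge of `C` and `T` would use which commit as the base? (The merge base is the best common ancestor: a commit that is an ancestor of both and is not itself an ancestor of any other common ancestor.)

Ancestors of C: {B, C, D, E, I, L, N, O, Q}.
Ancestors of T: {I, O, T}.
Common ancestors: {I, O}.
Among these, O is not an ancestor of any other common ancestor — it is the merge base.

O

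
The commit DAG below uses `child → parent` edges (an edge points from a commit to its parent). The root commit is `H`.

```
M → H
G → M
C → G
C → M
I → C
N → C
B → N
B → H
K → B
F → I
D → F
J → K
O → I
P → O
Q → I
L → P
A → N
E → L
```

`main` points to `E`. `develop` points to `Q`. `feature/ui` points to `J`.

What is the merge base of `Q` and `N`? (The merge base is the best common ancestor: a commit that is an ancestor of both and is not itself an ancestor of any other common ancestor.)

Ancestors of Q: {C, G, H, I, M, Q}.
Ancestors of N: {C, G, H, M, N}.
Common ancestors: {C, G, H, M}.
Among these, C is not an ancestor of any other common ancestor — it is the merge base.

C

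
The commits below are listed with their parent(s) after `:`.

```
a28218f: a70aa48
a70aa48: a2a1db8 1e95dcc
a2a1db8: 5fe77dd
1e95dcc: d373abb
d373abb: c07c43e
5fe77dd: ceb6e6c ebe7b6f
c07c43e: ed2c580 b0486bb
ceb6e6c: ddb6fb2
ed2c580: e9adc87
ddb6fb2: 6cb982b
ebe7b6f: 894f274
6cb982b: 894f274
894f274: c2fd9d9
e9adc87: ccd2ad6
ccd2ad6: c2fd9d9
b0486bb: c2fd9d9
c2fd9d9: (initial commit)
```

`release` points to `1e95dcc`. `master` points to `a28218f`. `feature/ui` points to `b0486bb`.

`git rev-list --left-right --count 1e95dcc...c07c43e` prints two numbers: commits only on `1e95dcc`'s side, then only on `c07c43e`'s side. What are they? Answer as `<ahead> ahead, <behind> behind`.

Reachable from 1e95dcc: {1e95dcc, b0486bb, c07c43e, c2fd9d9, ccd2ad6, d373abb, e9adc87, ed2c580}.
Reachable from c07c43e: {b0486bb, c07c43e, c2fd9d9, ccd2ad6, e9adc87, ed2c580}.
Only in 1e95dcc's history (ahead): {1e95dcc, d373abb} — 2.
Only in c07c43e's history (behind): {} — 0.

2 ahead, 0 behind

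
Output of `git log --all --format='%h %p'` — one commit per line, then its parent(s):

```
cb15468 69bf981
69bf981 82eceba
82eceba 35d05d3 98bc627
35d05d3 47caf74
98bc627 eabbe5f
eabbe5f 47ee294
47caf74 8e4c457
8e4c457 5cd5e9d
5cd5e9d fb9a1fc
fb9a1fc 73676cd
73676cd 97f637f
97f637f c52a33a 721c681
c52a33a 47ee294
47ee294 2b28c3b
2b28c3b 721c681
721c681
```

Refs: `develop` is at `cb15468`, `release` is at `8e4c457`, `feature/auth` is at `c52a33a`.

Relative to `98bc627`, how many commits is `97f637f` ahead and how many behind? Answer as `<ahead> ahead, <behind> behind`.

2 ahead, 2 behind

Reachable from 97f637f: {2b28c3b, 47ee294, 721c681, 97f637f, c52a33a}.
Reachable from 98bc627: {2b28c3b, 47ee294, 721c681, 98bc627, eabbe5f}.
Only in 97f637f's history (ahead): {97f637f, c52a33a} — 2.
Only in 98bc627's history (behind): {98bc627, eabbe5f} — 2.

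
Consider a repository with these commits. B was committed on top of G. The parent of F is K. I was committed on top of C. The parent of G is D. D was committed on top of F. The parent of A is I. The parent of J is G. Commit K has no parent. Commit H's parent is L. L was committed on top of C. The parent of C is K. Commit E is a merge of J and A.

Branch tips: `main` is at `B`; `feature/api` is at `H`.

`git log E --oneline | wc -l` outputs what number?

9

Walking parent pointers from E: reachable set = {A, C, D, E, F, G, I, J, K}.
That is 9 commits.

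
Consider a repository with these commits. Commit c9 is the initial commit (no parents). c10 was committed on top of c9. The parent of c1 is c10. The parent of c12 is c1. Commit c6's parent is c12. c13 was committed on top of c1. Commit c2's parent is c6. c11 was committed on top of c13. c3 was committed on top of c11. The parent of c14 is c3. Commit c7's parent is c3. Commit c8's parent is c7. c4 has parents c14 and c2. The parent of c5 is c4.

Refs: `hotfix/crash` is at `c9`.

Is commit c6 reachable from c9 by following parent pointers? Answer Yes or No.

No

Ancestors of c9: {c9}.
c6 is not in that set, so it is not an ancestor of c9.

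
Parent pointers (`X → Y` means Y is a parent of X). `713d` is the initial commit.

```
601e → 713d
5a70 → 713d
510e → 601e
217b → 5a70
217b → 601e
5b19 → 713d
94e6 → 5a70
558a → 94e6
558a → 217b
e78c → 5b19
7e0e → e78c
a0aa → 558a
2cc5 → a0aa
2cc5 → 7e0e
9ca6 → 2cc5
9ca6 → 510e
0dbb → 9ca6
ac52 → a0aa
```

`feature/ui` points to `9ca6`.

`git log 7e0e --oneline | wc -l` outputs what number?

4

Walking parent pointers from 7e0e: reachable set = {5b19, 713d, 7e0e, e78c}.
That is 4 commits.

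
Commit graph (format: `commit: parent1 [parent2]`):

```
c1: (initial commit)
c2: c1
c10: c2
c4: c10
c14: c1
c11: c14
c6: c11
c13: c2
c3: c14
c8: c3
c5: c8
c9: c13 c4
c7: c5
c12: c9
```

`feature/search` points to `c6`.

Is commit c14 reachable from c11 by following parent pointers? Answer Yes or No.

Ancestors of c11 (commits reachable by following parents): {c1, c11, c14}.
c14 is in that set, so it is an ancestor of c11.

Yes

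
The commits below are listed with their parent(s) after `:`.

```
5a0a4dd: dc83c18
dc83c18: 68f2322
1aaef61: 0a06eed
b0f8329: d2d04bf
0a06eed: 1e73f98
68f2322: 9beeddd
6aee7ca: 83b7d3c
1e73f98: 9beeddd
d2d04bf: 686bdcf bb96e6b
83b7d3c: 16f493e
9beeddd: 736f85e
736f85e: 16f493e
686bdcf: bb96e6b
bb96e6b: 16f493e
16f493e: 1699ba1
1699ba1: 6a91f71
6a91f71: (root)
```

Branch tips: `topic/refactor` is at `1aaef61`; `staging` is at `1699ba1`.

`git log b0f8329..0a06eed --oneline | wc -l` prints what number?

Reachable from 0a06eed: {0a06eed, 1699ba1, 16f493e, 1e73f98, 6a91f71, 736f85e, 9beeddd}.
Reachable from b0f8329: {1699ba1, 16f493e, 686bdcf, 6a91f71, b0f8329, bb96e6b, d2d04bf}.
In 0a06eed's history but not b0f8329's: {0a06eed, 1e73f98, 736f85e, 9beeddd} — 4 commits.

4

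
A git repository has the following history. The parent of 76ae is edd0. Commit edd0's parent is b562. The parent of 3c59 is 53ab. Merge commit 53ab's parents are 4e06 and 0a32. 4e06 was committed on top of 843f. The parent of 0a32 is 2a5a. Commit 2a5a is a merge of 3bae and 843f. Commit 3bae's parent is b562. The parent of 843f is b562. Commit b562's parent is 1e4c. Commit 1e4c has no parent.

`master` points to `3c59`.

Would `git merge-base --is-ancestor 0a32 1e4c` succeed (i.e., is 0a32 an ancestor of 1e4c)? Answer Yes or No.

Ancestors of 1e4c: {1e4c}.
0a32 is not in that set, so it is not an ancestor of 1e4c.

No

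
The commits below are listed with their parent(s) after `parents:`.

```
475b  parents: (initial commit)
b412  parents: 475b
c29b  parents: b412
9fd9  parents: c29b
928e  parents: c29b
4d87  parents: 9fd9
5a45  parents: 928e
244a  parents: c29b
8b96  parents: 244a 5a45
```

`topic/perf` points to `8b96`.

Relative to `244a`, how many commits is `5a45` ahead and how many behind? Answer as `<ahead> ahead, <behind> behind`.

2 ahead, 1 behind

Reachable from 5a45: {475b, 5a45, 928e, b412, c29b}.
Reachable from 244a: {244a, 475b, b412, c29b}.
Only in 5a45's history (ahead): {5a45, 928e} — 2.
Only in 244a's history (behind): {244a} — 1.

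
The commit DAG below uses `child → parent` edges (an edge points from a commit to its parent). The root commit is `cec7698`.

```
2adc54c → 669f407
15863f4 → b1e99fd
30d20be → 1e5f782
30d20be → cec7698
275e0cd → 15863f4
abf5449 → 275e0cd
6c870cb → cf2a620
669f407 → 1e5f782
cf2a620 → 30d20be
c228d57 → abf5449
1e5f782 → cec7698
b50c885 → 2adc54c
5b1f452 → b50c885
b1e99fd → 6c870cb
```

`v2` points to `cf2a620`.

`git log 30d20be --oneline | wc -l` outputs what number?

3

Walking parent pointers from 30d20be: reachable set = {1e5f782, 30d20be, cec7698}.
That is 3 commits.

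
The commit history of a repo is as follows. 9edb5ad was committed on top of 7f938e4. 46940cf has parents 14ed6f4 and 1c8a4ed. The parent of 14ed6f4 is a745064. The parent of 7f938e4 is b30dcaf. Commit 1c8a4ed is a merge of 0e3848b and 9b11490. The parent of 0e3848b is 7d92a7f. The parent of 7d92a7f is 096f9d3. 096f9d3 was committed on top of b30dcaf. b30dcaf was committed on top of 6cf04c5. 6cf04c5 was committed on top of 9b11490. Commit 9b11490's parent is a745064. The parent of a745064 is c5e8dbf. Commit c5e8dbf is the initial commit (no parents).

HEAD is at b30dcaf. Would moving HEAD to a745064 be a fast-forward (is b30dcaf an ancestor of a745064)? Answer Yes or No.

No

A fast-forward from b30dcaf to a745064 is possible iff b30dcaf is an ancestor of a745064.
Ancestors of a745064: {a745064, c5e8dbf}.
b30dcaf is not among them, so fast-forward is not possible.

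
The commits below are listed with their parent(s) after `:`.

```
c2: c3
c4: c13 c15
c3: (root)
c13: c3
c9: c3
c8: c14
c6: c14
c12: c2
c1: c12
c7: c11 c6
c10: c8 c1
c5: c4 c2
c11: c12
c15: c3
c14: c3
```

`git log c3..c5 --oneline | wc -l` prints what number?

Reachable from c5: {c13, c15, c2, c3, c4, c5}.
Reachable from c3: {c3}.
In c5's history but not c3's: {c13, c15, c2, c4, c5} — 5 commits.

5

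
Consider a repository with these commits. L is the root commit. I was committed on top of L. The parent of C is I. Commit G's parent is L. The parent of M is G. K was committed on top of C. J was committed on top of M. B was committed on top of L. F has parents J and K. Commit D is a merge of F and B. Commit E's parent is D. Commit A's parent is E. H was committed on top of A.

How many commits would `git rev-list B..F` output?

Reachable from F: {C, F, G, I, J, K, L, M}.
Reachable from B: {B, L}.
In F's history but not B's: {C, F, G, I, J, K, M} — 7 commits.

7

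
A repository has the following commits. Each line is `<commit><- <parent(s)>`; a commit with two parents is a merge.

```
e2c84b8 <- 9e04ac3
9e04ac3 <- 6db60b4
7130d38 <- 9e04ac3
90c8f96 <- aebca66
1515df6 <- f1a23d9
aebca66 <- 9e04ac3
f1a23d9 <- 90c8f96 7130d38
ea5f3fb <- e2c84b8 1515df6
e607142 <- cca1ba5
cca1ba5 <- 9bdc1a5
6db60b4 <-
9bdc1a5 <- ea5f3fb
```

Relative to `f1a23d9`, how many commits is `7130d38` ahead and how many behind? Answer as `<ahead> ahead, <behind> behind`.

Reachable from 7130d38: {6db60b4, 7130d38, 9e04ac3}.
Reachable from f1a23d9: {6db60b4, 7130d38, 90c8f96, 9e04ac3, aebca66, f1a23d9}.
Only in 7130d38's history (ahead): {} — 0.
Only in f1a23d9's history (behind): {90c8f96, aebca66, f1a23d9} — 3.

0 ahead, 3 behind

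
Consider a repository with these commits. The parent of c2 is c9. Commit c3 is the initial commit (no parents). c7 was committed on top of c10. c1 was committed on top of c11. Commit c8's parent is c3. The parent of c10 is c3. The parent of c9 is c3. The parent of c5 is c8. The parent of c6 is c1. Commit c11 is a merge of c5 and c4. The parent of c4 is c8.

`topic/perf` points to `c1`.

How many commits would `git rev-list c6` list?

Walking parent pointers from c6: reachable set = {c1, c11, c3, c4, c5, c6, c8}.
That is 7 commits.

7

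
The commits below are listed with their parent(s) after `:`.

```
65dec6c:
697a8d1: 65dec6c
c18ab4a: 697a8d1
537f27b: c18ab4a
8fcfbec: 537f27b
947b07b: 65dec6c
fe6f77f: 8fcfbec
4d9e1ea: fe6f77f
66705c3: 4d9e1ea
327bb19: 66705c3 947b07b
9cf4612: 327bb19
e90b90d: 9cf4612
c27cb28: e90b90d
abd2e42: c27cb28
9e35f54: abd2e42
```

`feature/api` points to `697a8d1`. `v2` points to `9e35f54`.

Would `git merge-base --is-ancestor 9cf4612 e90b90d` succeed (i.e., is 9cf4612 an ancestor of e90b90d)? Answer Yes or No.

Yes

Ancestors of e90b90d (commits reachable by following parents): {327bb19, 4d9e1ea, 537f27b, 65dec6c, 66705c3, 697a8d1, 8fcfbec, 947b07b, 9cf4612, c18ab4a, e90b90d, fe6f77f}.
9cf4612 is in that set, so it is an ancestor of e90b90d.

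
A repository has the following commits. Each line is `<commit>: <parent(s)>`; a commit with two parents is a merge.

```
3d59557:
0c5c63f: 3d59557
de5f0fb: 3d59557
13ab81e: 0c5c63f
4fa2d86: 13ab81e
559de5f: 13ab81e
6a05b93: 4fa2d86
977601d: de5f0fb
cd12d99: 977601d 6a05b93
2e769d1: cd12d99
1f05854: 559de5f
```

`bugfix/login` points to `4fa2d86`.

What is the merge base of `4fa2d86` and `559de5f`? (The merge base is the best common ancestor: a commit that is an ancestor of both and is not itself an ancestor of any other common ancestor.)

13ab81e

Ancestors of 4fa2d86: {0c5c63f, 13ab81e, 3d59557, 4fa2d86}.
Ancestors of 559de5f: {0c5c63f, 13ab81e, 3d59557, 559de5f}.
Common ancestors: {0c5c63f, 13ab81e, 3d59557}.
Among these, 13ab81e is not an ancestor of any other common ancestor — it is the merge base.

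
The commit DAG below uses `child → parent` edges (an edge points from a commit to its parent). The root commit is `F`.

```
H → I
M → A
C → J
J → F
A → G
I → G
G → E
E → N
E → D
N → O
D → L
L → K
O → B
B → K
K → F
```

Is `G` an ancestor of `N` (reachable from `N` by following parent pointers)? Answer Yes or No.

No

Ancestors of N: {B, F, K, N, O}.
G is not in that set, so it is not an ancestor of N.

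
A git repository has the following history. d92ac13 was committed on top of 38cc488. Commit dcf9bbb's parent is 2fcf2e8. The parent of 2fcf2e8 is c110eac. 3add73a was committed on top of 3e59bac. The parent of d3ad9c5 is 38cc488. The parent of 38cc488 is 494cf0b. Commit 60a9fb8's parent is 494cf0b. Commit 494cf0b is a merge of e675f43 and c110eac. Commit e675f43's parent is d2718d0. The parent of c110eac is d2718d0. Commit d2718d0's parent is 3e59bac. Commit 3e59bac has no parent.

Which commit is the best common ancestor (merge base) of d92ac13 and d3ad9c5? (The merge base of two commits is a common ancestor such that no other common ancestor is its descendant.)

Ancestors of d92ac13: {38cc488, 3e59bac, 494cf0b, c110eac, d2718d0, d92ac13, e675f43}.
Ancestors of d3ad9c5: {38cc488, 3e59bac, 494cf0b, c110eac, d2718d0, d3ad9c5, e675f43}.
Common ancestors: {38cc488, 3e59bac, 494cf0b, c110eac, d2718d0, e675f43}.
Among these, 38cc488 is not an ancestor of any other common ancestor — it is the merge base.

38cc488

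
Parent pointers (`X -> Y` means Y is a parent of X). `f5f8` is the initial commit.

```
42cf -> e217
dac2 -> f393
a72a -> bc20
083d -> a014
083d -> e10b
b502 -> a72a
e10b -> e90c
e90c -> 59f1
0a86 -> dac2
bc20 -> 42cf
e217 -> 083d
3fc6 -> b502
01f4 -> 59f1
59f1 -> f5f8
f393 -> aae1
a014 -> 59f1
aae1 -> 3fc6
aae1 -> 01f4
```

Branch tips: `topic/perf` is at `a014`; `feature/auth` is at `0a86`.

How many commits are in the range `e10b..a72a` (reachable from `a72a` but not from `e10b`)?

6

Reachable from a72a: {083d, 42cf, 59f1, a014, a72a, bc20, e10b, e217, e90c, f5f8}.
Reachable from e10b: {59f1, e10b, e90c, f5f8}.
In a72a's history but not e10b's: {083d, 42cf, a014, a72a, bc20, e217} — 6 commits.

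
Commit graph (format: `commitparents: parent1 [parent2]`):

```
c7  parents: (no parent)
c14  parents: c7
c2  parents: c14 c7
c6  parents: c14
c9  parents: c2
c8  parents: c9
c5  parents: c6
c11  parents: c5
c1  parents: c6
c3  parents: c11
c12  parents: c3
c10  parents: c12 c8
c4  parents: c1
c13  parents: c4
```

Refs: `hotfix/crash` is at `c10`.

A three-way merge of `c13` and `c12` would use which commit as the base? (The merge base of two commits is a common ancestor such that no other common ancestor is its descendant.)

Ancestors of c13: {c1, c13, c14, c4, c6, c7}.
Ancestors of c12: {c11, c12, c14, c3, c5, c6, c7}.
Common ancestors: {c14, c6, c7}.
Among these, c6 is not an ancestor of any other common ancestor — it is the merge base.

c6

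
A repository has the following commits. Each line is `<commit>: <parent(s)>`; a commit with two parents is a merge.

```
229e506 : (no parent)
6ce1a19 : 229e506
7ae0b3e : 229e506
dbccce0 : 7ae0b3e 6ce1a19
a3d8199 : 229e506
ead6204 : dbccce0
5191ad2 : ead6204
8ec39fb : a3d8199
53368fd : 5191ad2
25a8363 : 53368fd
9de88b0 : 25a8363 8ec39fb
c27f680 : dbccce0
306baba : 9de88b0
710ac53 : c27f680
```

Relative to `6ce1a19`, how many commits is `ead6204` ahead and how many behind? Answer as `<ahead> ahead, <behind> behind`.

Reachable from ead6204: {229e506, 6ce1a19, 7ae0b3e, dbccce0, ead6204}.
Reachable from 6ce1a19: {229e506, 6ce1a19}.
Only in ead6204's history (ahead): {7ae0b3e, dbccce0, ead6204} — 3.
Only in 6ce1a19's history (behind): {} — 0.

3 ahead, 0 behind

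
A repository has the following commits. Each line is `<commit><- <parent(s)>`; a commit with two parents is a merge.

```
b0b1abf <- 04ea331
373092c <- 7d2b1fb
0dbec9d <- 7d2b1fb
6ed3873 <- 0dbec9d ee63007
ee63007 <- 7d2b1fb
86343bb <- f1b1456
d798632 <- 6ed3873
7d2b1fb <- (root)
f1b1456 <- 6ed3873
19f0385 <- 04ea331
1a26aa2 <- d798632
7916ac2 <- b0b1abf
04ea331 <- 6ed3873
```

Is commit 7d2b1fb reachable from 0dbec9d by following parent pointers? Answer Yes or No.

Yes

Ancestors of 0dbec9d (commits reachable by following parents): {0dbec9d, 7d2b1fb}.
7d2b1fb is in that set, so it is an ancestor of 0dbec9d.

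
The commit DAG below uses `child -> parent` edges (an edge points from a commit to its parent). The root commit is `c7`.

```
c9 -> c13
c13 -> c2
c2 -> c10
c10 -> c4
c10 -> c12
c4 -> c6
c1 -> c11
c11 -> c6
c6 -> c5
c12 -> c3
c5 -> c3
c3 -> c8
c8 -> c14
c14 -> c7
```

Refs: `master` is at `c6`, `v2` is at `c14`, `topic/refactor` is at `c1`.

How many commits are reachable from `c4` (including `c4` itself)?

7

Walking parent pointers from c4: reachable set = {c14, c3, c4, c5, c6, c7, c8}.
That is 7 commits.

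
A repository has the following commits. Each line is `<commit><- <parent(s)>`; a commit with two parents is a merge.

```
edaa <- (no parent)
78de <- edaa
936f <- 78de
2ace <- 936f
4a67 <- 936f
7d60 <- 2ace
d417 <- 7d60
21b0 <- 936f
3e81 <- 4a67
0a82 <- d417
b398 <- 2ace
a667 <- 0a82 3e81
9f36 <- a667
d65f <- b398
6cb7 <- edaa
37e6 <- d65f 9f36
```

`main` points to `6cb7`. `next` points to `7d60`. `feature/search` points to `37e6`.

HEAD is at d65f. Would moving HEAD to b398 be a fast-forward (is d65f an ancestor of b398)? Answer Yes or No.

A fast-forward from d65f to b398 is possible iff d65f is an ancestor of b398.
Ancestors of b398: {2ace, 78de, 936f, b398, edaa}.
d65f is not among them, so fast-forward is not possible.

No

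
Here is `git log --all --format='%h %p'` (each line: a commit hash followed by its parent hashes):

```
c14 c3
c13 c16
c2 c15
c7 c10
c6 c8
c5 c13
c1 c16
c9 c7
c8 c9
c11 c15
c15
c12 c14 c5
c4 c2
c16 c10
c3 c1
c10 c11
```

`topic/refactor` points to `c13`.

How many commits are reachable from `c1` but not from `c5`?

Reachable from c1: {c1, c10, c11, c15, c16}.
Reachable from c5: {c10, c11, c13, c15, c16, c5}.
In c1's history but not c5's: {c1} — 1 commit.

1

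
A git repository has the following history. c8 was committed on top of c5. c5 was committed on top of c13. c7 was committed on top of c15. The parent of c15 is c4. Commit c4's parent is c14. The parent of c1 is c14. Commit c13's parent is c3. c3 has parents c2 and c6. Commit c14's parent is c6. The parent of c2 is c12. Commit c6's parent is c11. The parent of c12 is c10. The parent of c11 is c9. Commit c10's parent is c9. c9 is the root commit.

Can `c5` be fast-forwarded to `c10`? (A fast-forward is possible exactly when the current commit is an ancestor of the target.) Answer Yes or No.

A fast-forward from c5 to c10 is possible iff c5 is an ancestor of c10.
Ancestors of c10: {c10, c9}.
c5 is not among them, so fast-forward is not possible.

No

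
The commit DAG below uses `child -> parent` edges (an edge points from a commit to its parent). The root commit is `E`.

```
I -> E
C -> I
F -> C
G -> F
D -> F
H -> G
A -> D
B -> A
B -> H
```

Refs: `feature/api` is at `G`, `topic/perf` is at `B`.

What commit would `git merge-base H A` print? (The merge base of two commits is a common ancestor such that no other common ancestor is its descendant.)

Ancestors of H: {C, E, F, G, H, I}.
Ancestors of A: {A, C, D, E, F, I}.
Common ancestors: {C, E, F, I}.
Among these, F is not an ancestor of any other common ancestor — it is the merge base.

F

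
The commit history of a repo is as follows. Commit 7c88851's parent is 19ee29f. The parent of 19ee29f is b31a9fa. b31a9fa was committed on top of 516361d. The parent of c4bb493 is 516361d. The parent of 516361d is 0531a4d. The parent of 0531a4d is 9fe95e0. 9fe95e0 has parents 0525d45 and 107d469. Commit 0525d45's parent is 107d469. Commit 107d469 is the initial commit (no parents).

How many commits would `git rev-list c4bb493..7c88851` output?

Reachable from 7c88851: {0525d45, 0531a4d, 107d469, 19ee29f, 516361d, 7c88851, 9fe95e0, b31a9fa}.
Reachable from c4bb493: {0525d45, 0531a4d, 107d469, 516361d, 9fe95e0, c4bb493}.
In 7c88851's history but not c4bb493's: {19ee29f, 7c88851, b31a9fa} — 3 commits.

3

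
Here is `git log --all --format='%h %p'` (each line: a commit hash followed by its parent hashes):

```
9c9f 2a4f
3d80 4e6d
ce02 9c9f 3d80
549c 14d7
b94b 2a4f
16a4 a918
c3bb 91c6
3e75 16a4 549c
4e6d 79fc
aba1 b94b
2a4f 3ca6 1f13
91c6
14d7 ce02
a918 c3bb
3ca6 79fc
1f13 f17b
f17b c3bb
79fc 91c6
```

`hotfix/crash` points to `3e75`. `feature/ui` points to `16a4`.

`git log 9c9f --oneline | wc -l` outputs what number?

Walking parent pointers from 9c9f: reachable set = {1f13, 2a4f, 3ca6, 79fc, 91c6, 9c9f, c3bb, f17b}.
That is 8 commits.

8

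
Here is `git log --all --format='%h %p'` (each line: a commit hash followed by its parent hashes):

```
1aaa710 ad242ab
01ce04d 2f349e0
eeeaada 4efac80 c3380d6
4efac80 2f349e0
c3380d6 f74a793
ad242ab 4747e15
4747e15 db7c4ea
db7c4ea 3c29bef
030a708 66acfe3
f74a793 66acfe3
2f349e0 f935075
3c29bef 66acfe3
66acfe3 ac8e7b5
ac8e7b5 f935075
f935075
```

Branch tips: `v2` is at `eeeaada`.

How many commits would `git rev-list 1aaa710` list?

Walking parent pointers from 1aaa710: reachable set = {1aaa710, 3c29bef, 4747e15, 66acfe3, ac8e7b5, ad242ab, db7c4ea, f935075}.
That is 8 commits.

8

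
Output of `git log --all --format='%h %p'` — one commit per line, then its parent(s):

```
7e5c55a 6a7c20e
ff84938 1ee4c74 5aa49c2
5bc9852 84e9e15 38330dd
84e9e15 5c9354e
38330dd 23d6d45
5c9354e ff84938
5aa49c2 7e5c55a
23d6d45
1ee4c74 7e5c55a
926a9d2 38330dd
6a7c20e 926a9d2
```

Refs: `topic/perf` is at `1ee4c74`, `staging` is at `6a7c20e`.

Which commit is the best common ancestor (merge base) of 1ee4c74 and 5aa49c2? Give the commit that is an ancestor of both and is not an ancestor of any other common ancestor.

7e5c55a

Ancestors of 1ee4c74: {1ee4c74, 23d6d45, 38330dd, 6a7c20e, 7e5c55a, 926a9d2}.
Ancestors of 5aa49c2: {23d6d45, 38330dd, 5aa49c2, 6a7c20e, 7e5c55a, 926a9d2}.
Common ancestors: {23d6d45, 38330dd, 6a7c20e, 7e5c55a, 926a9d2}.
Among these, 7e5c55a is not an ancestor of any other common ancestor — it is the merge base.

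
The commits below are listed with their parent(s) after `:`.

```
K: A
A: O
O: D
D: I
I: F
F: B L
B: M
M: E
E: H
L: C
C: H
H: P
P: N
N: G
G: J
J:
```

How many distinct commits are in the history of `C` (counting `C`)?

Walking parent pointers from C: reachable set = {C, G, H, J, N, P}.
That is 6 commits.

6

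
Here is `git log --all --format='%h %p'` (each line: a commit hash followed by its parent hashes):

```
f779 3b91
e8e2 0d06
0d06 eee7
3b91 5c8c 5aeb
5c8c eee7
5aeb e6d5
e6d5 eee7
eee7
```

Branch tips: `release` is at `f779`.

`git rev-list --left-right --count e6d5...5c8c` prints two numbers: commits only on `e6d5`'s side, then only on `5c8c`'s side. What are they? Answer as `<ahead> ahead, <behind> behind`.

1 ahead, 1 behind

Reachable from e6d5: {e6d5, eee7}.
Reachable from 5c8c: {5c8c, eee7}.
Only in e6d5's history (ahead): {e6d5} — 1.
Only in 5c8c's history (behind): {5c8c} — 1.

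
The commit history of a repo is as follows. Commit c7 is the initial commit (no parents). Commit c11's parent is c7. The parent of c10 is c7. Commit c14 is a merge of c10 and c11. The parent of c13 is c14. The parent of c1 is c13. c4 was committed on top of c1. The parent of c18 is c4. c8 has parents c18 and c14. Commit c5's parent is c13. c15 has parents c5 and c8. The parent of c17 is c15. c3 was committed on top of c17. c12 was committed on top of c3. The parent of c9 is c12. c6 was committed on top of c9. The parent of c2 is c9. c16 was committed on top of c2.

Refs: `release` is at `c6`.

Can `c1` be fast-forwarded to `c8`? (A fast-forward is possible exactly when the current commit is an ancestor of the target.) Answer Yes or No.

Yes

A fast-forward from c1 to c8 is possible iff c1 is an ancestor of c8.
Ancestors of c8: {c1, c10, c11, c13, c14, c18, c4, c7, c8}.
c1 is among them, so fast-forward is possible.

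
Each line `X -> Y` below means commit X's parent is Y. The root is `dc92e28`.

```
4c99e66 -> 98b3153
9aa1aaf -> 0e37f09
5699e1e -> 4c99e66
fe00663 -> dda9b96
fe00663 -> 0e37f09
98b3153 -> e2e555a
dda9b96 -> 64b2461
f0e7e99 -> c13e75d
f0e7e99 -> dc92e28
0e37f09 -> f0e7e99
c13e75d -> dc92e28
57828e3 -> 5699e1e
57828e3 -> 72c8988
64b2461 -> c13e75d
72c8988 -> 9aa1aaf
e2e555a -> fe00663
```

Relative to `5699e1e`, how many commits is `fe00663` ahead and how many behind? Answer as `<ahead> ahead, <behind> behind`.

Reachable from fe00663: {0e37f09, 64b2461, c13e75d, dc92e28, dda9b96, f0e7e99, fe00663}.
Reachable from 5699e1e: {0e37f09, 4c99e66, 5699e1e, 64b2461, 98b3153, c13e75d, dc92e28, dda9b96, e2e555a, f0e7e99, fe00663}.
Only in fe00663's history (ahead): {} — 0.
Only in 5699e1e's history (behind): {4c99e66, 5699e1e, 98b3153, e2e555a} — 4.

0 ahead, 4 behind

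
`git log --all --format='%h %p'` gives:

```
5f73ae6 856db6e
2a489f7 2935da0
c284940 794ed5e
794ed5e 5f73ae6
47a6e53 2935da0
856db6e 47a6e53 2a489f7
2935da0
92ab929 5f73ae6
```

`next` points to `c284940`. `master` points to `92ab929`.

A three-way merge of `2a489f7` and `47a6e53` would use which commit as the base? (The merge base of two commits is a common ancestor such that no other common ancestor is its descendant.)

2935da0

Ancestors of 2a489f7: {2935da0, 2a489f7}.
Ancestors of 47a6e53: {2935da0, 47a6e53}.
Common ancestors: {2935da0}.
The only common ancestor is 2935da0, so it is the merge base.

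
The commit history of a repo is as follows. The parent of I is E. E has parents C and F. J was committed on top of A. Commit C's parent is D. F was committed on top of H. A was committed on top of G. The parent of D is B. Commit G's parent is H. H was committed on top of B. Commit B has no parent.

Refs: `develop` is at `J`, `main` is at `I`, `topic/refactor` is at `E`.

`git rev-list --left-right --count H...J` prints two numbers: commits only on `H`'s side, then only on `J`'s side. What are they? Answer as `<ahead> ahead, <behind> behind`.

Reachable from H: {B, H}.
Reachable from J: {A, B, G, H, J}.
Only in H's history (ahead): {} — 0.
Only in J's history (behind): {A, G, J} — 3.

0 ahead, 3 behind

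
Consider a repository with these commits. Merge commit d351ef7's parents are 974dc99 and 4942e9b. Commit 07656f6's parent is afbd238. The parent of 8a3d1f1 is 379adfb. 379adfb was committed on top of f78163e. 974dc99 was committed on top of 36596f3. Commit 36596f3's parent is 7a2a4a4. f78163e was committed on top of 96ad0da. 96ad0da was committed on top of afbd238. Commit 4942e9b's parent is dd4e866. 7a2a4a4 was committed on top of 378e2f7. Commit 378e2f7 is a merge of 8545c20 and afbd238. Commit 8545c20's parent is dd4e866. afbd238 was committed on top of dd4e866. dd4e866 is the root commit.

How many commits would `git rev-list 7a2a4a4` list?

Walking parent pointers from 7a2a4a4: reachable set = {378e2f7, 7a2a4a4, 8545c20, afbd238, dd4e866}.
That is 5 commits.

5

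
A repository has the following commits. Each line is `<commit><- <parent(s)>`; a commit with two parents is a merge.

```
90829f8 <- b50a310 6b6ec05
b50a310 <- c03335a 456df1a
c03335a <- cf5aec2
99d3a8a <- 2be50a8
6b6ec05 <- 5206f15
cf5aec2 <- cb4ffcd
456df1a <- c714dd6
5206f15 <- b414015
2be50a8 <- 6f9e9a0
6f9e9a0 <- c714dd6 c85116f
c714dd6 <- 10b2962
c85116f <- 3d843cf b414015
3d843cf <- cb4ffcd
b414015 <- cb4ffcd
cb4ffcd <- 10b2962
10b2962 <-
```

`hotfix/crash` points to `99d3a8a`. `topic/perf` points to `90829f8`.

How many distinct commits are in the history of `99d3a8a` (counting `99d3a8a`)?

Walking parent pointers from 99d3a8a: reachable set = {10b2962, 2be50a8, 3d843cf, 6f9e9a0, 99d3a8a, b414015, c714dd6, c85116f, cb4ffcd}.
That is 9 commits.

9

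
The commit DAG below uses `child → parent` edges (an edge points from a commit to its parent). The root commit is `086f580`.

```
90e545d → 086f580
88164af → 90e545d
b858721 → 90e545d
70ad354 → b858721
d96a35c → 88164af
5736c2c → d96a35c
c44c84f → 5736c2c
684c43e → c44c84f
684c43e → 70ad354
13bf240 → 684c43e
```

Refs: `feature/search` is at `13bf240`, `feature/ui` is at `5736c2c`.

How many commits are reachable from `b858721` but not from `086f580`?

Reachable from b858721: {086f580, 90e545d, b858721}.
Reachable from 086f580: {086f580}.
In b858721's history but not 086f580's: {90e545d, b858721} — 2 commits.

2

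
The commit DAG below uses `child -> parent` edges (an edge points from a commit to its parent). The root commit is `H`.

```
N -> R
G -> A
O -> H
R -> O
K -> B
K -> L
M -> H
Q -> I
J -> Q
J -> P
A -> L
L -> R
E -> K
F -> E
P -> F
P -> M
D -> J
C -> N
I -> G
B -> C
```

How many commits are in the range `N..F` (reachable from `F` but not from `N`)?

Reachable from F: {B, C, E, F, H, K, L, N, O, R}.
Reachable from N: {H, N, O, R}.
In F's history but not N's: {B, C, E, F, K, L} — 6 commits.

6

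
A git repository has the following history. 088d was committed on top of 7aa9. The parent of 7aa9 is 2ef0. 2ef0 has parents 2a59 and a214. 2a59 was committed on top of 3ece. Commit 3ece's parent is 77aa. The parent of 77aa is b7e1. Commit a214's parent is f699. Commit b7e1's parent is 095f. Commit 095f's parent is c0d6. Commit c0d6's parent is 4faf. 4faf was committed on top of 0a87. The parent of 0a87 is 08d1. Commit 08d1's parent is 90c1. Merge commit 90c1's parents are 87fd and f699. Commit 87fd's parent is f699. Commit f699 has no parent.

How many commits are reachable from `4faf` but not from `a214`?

5

Reachable from 4faf: {08d1, 0a87, 4faf, 87fd, 90c1, f699}.
Reachable from a214: {a214, f699}.
In 4faf's history but not a214's: {08d1, 0a87, 4faf, 87fd, 90c1} — 5 commits.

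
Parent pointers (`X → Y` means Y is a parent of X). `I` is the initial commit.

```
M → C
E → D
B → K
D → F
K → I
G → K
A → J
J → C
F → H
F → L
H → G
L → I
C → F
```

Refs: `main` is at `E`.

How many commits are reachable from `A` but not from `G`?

Reachable from A: {A, C, F, G, H, I, J, K, L}.
Reachable from G: {G, I, K}.
In A's history but not G's: {A, C, F, H, J, L} — 6 commits.

6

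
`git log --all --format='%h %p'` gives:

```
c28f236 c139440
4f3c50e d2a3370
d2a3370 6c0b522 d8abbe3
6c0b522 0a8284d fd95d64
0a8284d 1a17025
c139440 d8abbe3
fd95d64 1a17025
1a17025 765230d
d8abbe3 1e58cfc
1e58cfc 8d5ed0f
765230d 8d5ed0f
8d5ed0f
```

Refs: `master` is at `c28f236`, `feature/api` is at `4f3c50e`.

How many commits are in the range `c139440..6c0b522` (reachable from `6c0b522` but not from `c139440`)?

Reachable from 6c0b522: {0a8284d, 1a17025, 6c0b522, 765230d, 8d5ed0f, fd95d64}.
Reachable from c139440: {1e58cfc, 8d5ed0f, c139440, d8abbe3}.
In 6c0b522's history but not c139440's: {0a8284d, 1a17025, 6c0b522, 765230d, fd95d64} — 5 commits.

5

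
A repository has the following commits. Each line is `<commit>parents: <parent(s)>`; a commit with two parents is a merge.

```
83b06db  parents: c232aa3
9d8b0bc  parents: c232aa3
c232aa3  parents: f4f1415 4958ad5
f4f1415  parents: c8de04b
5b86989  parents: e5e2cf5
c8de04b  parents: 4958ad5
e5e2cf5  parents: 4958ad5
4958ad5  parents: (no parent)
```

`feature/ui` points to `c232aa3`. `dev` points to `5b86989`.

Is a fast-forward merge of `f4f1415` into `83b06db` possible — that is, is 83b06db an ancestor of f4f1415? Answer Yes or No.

A fast-forward from 83b06db to f4f1415 is possible iff 83b06db is an ancestor of f4f1415.
Ancestors of f4f1415: {4958ad5, c8de04b, f4f1415}.
83b06db is not among them, so fast-forward is not possible.

No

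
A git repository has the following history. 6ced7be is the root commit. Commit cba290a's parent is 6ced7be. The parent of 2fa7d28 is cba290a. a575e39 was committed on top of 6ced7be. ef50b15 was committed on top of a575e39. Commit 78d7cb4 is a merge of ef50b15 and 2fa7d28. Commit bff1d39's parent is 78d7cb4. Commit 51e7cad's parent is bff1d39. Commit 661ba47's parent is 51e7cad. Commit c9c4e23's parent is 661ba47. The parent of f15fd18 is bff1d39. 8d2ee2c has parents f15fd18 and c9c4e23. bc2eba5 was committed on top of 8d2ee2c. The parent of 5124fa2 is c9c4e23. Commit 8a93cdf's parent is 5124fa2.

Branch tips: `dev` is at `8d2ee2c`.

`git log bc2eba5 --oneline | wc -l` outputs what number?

Walking parent pointers from bc2eba5: reachable set = {2fa7d28, 51e7cad, 661ba47, 6ced7be, 78d7cb4, 8d2ee2c, a575e39, bc2eba5, bff1d39, c9c4e23, cba290a, ef50b15, f15fd18}.
That is 13 commits.

13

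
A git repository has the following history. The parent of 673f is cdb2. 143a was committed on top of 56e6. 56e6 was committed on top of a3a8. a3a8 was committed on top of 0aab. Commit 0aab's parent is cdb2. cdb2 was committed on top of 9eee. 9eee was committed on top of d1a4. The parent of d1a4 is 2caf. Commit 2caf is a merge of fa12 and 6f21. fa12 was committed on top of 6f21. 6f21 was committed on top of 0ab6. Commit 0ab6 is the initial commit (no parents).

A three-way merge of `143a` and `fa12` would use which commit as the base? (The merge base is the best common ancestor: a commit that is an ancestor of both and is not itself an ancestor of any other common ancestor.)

Ancestors of 143a: {0aab, 0ab6, 143a, 2caf, 56e6, 6f21, 9eee, a3a8, cdb2, d1a4, fa12}.
Ancestors of fa12: {0ab6, 6f21, fa12}.
Common ancestors: {0ab6, 6f21, fa12}.
Among these, fa12 is not an ancestor of any other common ancestor — it is the merge base.

fa12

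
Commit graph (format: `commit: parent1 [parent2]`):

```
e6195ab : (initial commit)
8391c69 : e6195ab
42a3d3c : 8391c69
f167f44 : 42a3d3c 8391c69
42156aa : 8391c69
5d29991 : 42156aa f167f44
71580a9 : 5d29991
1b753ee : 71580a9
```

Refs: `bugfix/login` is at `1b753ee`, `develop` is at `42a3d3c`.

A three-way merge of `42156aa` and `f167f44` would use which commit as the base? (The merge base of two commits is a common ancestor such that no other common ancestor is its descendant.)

8391c69

Ancestors of 42156aa: {42156aa, 8391c69, e6195ab}.
Ancestors of f167f44: {42a3d3c, 8391c69, e6195ab, f167f44}.
Common ancestors: {8391c69, e6195ab}.
Among these, 8391c69 is not an ancestor of any other common ancestor — it is the merge base.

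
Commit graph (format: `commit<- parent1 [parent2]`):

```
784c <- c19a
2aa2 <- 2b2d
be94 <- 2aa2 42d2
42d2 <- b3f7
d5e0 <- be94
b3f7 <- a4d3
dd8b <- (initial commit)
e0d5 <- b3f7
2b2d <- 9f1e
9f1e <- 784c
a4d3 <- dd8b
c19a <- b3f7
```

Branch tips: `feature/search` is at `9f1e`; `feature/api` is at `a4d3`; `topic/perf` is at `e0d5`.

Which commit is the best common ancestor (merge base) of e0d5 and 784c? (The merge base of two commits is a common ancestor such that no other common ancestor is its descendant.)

Ancestors of e0d5: {a4d3, b3f7, dd8b, e0d5}.
Ancestors of 784c: {784c, a4d3, b3f7, c19a, dd8b}.
Common ancestors: {a4d3, b3f7, dd8b}.
Among these, b3f7 is not an ancestor of any other common ancestor — it is the merge base.

b3f7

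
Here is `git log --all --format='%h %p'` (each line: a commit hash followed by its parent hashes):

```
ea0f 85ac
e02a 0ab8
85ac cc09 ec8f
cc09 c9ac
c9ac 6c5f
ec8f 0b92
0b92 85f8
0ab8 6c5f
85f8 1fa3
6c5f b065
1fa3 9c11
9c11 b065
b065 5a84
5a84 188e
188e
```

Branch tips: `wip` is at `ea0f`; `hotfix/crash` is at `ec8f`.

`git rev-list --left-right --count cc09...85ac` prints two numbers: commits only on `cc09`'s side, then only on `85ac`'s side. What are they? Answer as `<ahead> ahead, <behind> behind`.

0 ahead, 6 behind

Reachable from cc09: {188e, 5a84, 6c5f, b065, c9ac, cc09}.
Reachable from 85ac: {0b92, 188e, 1fa3, 5a84, 6c5f, 85ac, 85f8, 9c11, b065, c9ac, cc09, ec8f}.
Only in cc09's history (ahead): {} — 0.
Only in 85ac's history (behind): {0b92, 1fa3, 85ac, 85f8, 9c11, ec8f} — 6.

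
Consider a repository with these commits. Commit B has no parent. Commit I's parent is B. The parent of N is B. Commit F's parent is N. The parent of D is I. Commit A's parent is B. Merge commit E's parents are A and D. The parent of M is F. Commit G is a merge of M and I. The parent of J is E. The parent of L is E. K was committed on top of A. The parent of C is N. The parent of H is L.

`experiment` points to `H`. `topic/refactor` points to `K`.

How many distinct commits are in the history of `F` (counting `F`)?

3

Walking parent pointers from F: reachable set = {B, F, N}.
That is 3 commits.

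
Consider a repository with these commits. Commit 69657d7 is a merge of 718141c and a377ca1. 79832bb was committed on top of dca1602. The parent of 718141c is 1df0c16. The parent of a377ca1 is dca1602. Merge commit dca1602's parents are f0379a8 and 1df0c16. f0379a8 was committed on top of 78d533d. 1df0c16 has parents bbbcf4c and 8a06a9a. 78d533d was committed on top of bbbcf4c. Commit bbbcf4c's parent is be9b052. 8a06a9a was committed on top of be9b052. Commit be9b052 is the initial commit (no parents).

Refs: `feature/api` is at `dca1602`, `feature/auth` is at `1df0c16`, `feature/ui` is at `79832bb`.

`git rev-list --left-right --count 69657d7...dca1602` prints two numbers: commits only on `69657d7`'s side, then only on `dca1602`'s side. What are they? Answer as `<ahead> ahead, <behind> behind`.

Reachable from 69657d7: {1df0c16, 69657d7, 718141c, 78d533d, 8a06a9a, a377ca1, bbbcf4c, be9b052, dca1602, f0379a8}.
Reachable from dca1602: {1df0c16, 78d533d, 8a06a9a, bbbcf4c, be9b052, dca1602, f0379a8}.
Only in 69657d7's history (ahead): {69657d7, 718141c, a377ca1} — 3.
Only in dca1602's history (behind): {} — 0.

3 ahead, 0 behind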